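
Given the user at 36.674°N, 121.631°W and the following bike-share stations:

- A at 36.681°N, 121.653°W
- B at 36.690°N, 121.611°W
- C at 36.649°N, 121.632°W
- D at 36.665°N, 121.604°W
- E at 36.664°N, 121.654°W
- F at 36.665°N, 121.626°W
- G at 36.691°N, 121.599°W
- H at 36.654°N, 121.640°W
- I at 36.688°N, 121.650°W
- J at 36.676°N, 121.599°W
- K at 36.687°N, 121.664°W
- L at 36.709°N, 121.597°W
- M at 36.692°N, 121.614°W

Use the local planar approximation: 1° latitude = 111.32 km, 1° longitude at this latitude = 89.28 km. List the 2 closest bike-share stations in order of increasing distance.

F, A

Distances from 36.674°N, 121.631°W:
A: √((0.007·111.32)² + (-0.022·89.28)²) = √(0.60721 + 3.85792) = 2.113 km
B: √((0.016·111.32)² + (0.020·89.28)²) = √(3.17239 + 3.18837) = 2.522 km
C: √((-0.025·111.32)² + (-0.001·89.28)²) = √(7.74509 + 0.00797) = 2.784 km
D: √((-0.009·111.32)² + (0.027·89.28)²) = √(1.00376 + 5.81080) = 2.610 km
E: √((-0.010·111.32)² + (-0.023·89.28)²) = √(1.23921 + 4.21662) = 2.336 km
F: √((-0.009·111.32)² + (0.005·89.28)²) = √(1.00376 + 0.19927) = 1.097 km
G: √((0.017·111.32)² + (0.032·89.28)²) = √(3.58133 + 8.16222) = 3.427 km
H: √((-0.020·111.32)² + (-0.009·89.28)²) = √(4.95686 + 0.64564) = 2.367 km
I: √((0.014·111.32)² + (-0.019·89.28)²) = √(2.42886 + 2.87750) = 2.304 km
J: √((0.002·111.32)² + (0.032·89.28)²) = √(0.04957 + 8.16222) = 2.866 km
K: √((0.013·111.32)² + (-0.033·89.28)²) = √(2.09427 + 8.68033) = 3.282 km
L: √((0.035·111.32)² + (0.034·89.28)²) = √(15.18037 + 9.21438) = 4.939 km
M: √((0.018·111.32)² + (0.017·89.28)²) = √(4.01505 + 2.30360) = 2.514 km
Sorted: F (1.097 km) < A (2.113 km) < I (2.304 km) < E (2.336 km) < …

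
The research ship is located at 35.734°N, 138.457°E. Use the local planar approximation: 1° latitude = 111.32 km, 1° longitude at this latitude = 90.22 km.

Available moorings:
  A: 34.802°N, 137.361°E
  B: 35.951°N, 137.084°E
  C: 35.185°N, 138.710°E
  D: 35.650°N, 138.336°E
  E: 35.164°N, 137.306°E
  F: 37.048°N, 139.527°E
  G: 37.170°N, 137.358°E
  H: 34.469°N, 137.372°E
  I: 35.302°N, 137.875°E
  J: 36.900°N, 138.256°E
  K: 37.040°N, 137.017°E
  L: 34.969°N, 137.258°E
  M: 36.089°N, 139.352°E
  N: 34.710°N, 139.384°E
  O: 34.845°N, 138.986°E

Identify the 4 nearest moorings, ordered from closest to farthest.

D, C, I, M

Distances from 35.734°N, 138.457°E:
A: √((-0.932·111.32)² + (-1.096·90.22)²) = √(10764.11230 + 9777.47589) = 143.323 km
B: √((0.217·111.32)² + (-1.373·90.22)²) = √(583.53359 + 15344.28725) = 126.205 km
C: √((-0.549·111.32)² + (0.253·90.22)²) = √(3735.00411 + 521.01075) = 65.238 km
D: √((-0.084·111.32)² + (-0.121·90.22)²) = √(87.43896 + 119.17259) = 14.374 km
E: √((-0.570·111.32)² + (-1.151·90.22)²) = √(4026.20707 + 10783.41434) = 121.695 km
F: √((1.314·111.32)² + (1.070·90.22)²) = √(21396.22350 + 9319.08345) = 175.258 km
G: √((1.436·111.32)² + (-1.099·90.22)²) = √(25553.78727 + 9831.07548) = 188.109 km
H: √((-1.265·111.32)² + (-1.085·90.22)²) = √(19830.21607 + 9582.19759) = 171.500 km
I: √((-0.432·111.32)² + (-0.582·90.22)²) = √(2312.67118 + 2757.09426) = 71.202 km
J: √((1.166·111.32)² + (-0.201·90.22)²) = √(16847.81155 + 328.84994) = 131.060 km
K: √((1.306·111.32)² + (-1.440·90.22)²) = √(21136.48419 + 16878.37492) = 194.974 km
L: √((-0.765·111.32)² + (-1.199·90.22)²) = √(7252.19154 + 11701.56668) = 137.673 km
M: √((0.355·111.32)² + (0.895·90.22)²) = √(1561.71975 + 6520.06186) = 89.899 km
N: √((-1.024·111.32)² + (0.927·90.22)²) = √(12994.10311 + 6994.63592) = 141.382 km
O: √((-0.889·111.32)² + (0.529·90.22)²) = √(9793.77037 + 2277.80735) = 109.871 km
Sorted: D (14.374 km) < C (65.238 km) < I (71.202 km) < M (89.899 km) < O (109.871 km) < E (121.695 km) < …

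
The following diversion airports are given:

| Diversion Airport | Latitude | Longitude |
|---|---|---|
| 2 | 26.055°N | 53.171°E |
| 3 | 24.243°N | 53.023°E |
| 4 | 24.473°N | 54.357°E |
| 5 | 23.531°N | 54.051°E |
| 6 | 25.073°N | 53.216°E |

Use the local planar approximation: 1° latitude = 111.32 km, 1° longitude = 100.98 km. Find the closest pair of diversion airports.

Pairwise distances:
3–6: 94.429 km
4–5: 109.321 km
2–6: 109.411 km
3–5: 130.607 km
4–6: 133.178 km
3–4: 137.119 km
5–6: 191.246 km
2–3: 202.265 km
2–4: 212.972 km
2–5: 294.689 km
Closest pair: 3–6 at 94.429 km.

3 and 6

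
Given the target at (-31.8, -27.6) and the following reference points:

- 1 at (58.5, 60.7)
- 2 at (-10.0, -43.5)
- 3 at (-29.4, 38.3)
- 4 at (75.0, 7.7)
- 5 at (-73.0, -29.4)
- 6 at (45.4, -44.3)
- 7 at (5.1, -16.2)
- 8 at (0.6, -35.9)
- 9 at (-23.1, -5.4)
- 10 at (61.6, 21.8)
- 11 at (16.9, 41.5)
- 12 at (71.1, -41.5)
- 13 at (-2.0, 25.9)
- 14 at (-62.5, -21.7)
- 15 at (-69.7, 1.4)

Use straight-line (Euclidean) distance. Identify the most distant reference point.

1

Distances from (-31.8, -27.6):
1: √((90.3)² + (88.3)²) = √(8154.090 + 7796.890) = 126.3
2: √((21.8)² + (-15.9)²) = √(475.240 + 252.810) = 27.0
3: √((2.4)² + (65.9)²) = √(5.760 + 4342.810) = 65.9
4: √((106.8)² + (35.3)²) = √(11406.240 + 1246.090) = 112.5
5: √((-41.2)² + (-1.8)²) = √(1697.440 + 3.240) = 41.2
6: √((77.2)² + (-16.7)²) = √(5959.840 + 278.890) = 79.0
7: √((36.9)² + (11.4)²) = √(1361.610 + 129.960) = 38.6
8: √((32.4)² + (-8.3)²) = √(1049.760 + 68.890) = 33.4
9: √((8.7)² + (22.2)²) = √(75.690 + 492.840) = 23.8
10: √((93.4)² + (49.4)²) = √(8723.560 + 2440.360) = 105.7
11: √((48.7)² + (69.1)²) = √(2371.690 + 4774.810) = 84.5
12: √((102.9)² + (-13.9)²) = √(10588.410 + 193.210) = 103.8
13: √((29.8)² + (53.5)²) = √(888.040 + 2862.250) = 61.2
14: √((-30.7)² + (5.9)²) = √(942.490 + 34.810) = 31.3
15: √((-37.9)² + (29.0)²) = √(1436.410 + 841.000) = 47.7
Maximum: 1 at 126.3.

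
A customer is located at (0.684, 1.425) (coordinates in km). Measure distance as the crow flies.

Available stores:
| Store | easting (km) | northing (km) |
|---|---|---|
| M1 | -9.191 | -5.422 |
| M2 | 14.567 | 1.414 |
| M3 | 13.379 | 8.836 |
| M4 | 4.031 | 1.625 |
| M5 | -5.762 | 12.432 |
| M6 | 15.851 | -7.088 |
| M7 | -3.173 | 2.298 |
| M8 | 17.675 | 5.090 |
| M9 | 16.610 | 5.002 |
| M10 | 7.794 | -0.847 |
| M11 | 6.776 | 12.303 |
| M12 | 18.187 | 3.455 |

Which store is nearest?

Distances from (0.684, 1.425):
M1: 12.017 km
M2: 13.883 km
M3: 14.700 km
M4: 3.353 km
M5: 12.756 km
M6: 17.393 km
M7: 3.955 km
M8: 17.382 km
M9: 16.323 km
M10: 7.464 km
M11: 12.468 km
M12: 17.620 km
Minimum: M4 at 3.353 km.

M4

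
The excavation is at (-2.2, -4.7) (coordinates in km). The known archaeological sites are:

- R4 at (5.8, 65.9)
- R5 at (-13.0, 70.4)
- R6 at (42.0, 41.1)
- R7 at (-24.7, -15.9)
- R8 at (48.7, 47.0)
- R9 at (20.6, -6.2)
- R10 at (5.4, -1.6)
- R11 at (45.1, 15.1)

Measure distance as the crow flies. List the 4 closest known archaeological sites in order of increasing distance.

R10, R9, R7, R11

Distances from (-2.2, -4.7):
R4: 71.1 km
R5: 75.9 km
R6: 63.6 km
R7: 25.1 km
R8: 72.6 km
R9: 22.8 km
R10: 8.2 km
R11: 51.3 km
Sorted: R10 (8.2 km) < R9 (22.8 km) < R7 (25.1 km) < R11 (51.3 km) < R6 (63.6 km) < R4 (71.1 km) < …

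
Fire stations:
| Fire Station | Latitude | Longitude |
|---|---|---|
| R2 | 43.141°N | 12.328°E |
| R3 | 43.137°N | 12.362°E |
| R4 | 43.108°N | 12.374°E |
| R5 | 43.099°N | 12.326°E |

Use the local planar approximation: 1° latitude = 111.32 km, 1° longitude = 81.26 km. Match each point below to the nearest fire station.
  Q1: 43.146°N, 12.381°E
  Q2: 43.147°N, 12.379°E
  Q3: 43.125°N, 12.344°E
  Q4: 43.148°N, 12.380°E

Q1→R3; Q2→R3; Q3→R3; Q4→R3

Q1 at 43.146°N, 12.381°E:
  R2: 4.343 km
  R3: 1.841 km
  R4: 4.268 km
  R5: 6.881 km
  → nearest: R3 (1.841 km)
Q2 at 43.147°N, 12.379°E:
  R2: 4.198 km
  R3: 1.774 km
  R4: 4.360 km
  R5: 6.863 km
  → nearest: R3 (1.774 km)
Q3 at 43.125°N, 12.344°E:
  R2: 2.205 km
  R3: 1.981 km
  R4: 3.086 km
  R5: 3.243 km
  → nearest: R3 (1.981 km)
Q4 at 43.148°N, 12.380°E:
  R2: 4.297 km
  R3: 1.908 km
  R4: 4.479 km
  R5: 7.001 km
  → nearest: R3 (1.908 km)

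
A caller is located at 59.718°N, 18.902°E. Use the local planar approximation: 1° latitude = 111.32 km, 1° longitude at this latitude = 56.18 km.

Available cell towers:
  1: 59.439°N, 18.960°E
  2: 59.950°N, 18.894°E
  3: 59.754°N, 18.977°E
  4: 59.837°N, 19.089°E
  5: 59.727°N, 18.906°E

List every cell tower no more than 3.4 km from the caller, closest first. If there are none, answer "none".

5

Distances from 59.718°N, 18.902°E:
1: 31.229 km
2: 25.830 km
3: 5.815 km
4: 16.907 km
5: 1.027 km
Threshold 3.4 km: 5 (1.027 km) is within range.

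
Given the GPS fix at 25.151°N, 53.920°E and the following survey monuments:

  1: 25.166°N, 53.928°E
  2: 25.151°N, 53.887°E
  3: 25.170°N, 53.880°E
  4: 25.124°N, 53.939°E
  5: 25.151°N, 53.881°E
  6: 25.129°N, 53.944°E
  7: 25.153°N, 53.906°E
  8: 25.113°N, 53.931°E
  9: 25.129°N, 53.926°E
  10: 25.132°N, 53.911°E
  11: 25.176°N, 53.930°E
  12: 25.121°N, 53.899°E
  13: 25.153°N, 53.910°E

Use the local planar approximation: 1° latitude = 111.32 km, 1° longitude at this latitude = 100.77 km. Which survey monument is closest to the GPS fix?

13

Distances from 25.151°N, 53.920°E:
1: √((0.015·111.32)² + (0.008·100.77)²) = √(2.78823 + 0.64989) = 1.854 km
2: √((0.000·111.32)² + (-0.033·100.77)²) = √(0.00000 + 11.05835) = 3.325 km
3: √((0.019·111.32)² + (-0.040·100.77)²) = √(4.47356 + 16.24735) = 4.552 km
4: √((-0.027·111.32)² + (0.019·100.77)²) = √(9.03387 + 3.66581) = 3.564 km
5: √((0.000·111.32)² + (-0.039·100.77)²) = √(0.00000 + 15.44514) = 3.930 km
6: √((-0.022·111.32)² + (0.024·100.77)²) = √(5.99780 + 5.84905) = 3.442 km
7: √((0.002·111.32)² + (-0.014·100.77)²) = √(0.04957 + 1.99030) = 1.428 km
8: √((-0.038·111.32)² + (0.011·100.77)²) = √(17.89425 + 1.22871) = 4.373 km
9: √((-0.022·111.32)² + (0.006·100.77)²) = √(5.99780 + 0.36557) = 2.523 km
10: √((-0.019·111.32)² + (-0.009·100.77)²) = √(4.47356 + 0.82252) = 2.301 km
11: √((0.025·111.32)² + (0.010·100.77)²) = √(7.74509 + 1.01546) = 2.960 km
12: √((-0.030·111.32)² + (-0.021·100.77)²) = √(11.15293 + 4.47818) = 3.954 km
13: √((0.002·111.32)² + (-0.010·100.77)²) = √(0.04957 + 1.01546) = 1.032 km
Minimum: 13 at 1.032 km.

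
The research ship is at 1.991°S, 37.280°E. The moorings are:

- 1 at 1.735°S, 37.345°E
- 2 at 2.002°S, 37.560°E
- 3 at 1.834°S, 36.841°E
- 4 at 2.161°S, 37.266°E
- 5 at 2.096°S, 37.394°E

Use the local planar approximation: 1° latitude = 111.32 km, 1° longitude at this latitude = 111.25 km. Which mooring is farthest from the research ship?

3

Distances from 1.991°S, 37.280°E:
1: √((0.256·111.32)² + (0.065·111.25)²) = √(812.13144 + 52.29098) = 29.401 km
2: √((-0.011·111.32)² + (0.280·111.25)²) = √(1.49945 + 970.32250) = 31.174 km
3: √((0.157·111.32)² + (-0.439·111.25)²) = √(305.45392 + 2385.22350) = 51.872 km
4: √((-0.170·111.32)² + (-0.014·111.25)²) = √(358.13292 + 2.42581) = 18.988 km
5: √((-0.105·111.32)² + (0.114·111.25)²) = √(136.62337 + 160.84581) = 17.247 km
Maximum: 3 at 51.872 km.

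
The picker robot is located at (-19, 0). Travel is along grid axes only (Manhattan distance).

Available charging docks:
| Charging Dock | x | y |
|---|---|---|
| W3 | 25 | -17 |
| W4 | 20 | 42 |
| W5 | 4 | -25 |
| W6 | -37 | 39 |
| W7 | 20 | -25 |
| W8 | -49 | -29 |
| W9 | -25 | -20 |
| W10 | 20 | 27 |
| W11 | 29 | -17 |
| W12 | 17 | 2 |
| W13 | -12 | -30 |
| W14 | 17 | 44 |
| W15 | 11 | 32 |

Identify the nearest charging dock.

W9

Distances from (-19, 0):
W3: |44| + |-17| = 44 + 17 = 61
W4: |39| + |42| = 39 + 42 = 81
W5: |23| + |-25| = 23 + 25 = 48
W6: |-18| + |39| = 18 + 39 = 57
W7: |39| + |-25| = 39 + 25 = 64
W8: |-30| + |-29| = 30 + 29 = 59
W9: |-6| + |-20| = 6 + 20 = 26
W10: |39| + |27| = 39 + 27 = 66
W11: |48| + |-17| = 48 + 17 = 65
W12: |36| + |2| = 36 + 2 = 38
W13: |7| + |-30| = 7 + 30 = 37
W14: |36| + |44| = 36 + 44 = 80
W15: |30| + |32| = 30 + 32 = 62
Minimum: W9 at 26.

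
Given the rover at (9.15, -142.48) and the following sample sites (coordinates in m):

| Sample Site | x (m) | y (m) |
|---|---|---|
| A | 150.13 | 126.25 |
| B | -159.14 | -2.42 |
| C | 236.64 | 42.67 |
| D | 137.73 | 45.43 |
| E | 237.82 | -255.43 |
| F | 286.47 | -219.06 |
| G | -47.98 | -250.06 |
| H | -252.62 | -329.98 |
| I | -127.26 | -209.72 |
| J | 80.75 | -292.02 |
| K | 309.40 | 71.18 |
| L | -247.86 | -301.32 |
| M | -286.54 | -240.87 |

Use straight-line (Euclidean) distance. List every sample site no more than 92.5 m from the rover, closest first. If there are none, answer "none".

Distances from (9.15, -142.48):
A: 303.47 m
B: 218.95 m
C: 293.31 m
D: 227.69 m
E: 255.04 m
F: 287.70 m
G: 121.81 m
H: 321.99 m
I: 152.08 m
J: 165.80 m
K: 368.51 m
L: 302.13 m
M: 311.63 m
Threshold 92.5 m: none within range.

none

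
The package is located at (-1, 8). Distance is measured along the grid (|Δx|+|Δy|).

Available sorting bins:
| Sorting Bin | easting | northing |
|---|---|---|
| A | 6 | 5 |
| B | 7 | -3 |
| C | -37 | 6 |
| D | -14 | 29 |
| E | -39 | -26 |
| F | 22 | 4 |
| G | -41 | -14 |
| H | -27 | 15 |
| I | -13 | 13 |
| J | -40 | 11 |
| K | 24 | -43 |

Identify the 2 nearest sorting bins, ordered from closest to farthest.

A, I

Distances from (-1, 8):
A: |7| + |-3| = 7 + 3 = 10
B: |8| + |-11| = 8 + 11 = 19
C: |-36| + |-2| = 36 + 2 = 38
D: |-13| + |21| = 13 + 21 = 34
E: |-38| + |-34| = 38 + 34 = 72
F: |23| + |-4| = 23 + 4 = 27
G: |-40| + |-22| = 40 + 22 = 62
H: |-26| + |7| = 26 + 7 = 33
I: |-12| + |5| = 12 + 5 = 17
J: |-39| + |3| = 39 + 3 = 42
K: |25| + |-51| = 25 + 51 = 76
Sorted: A (10) < I (17) < B (19) < F (27) < …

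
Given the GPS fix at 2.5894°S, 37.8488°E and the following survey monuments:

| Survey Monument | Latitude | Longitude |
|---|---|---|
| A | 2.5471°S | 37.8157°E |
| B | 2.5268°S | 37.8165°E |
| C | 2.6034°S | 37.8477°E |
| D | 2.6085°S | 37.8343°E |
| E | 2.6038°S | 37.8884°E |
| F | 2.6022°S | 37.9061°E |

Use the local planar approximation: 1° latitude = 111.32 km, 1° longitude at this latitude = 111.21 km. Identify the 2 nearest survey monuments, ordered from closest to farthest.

C, D

Distances from 2.5894°S, 37.8488°E:
A: √((0.0423·111.32)² + (-0.0331·111.21)²) = √(22.173136 + 13.550136) = 5.9769 km
B: √((0.0626·111.32)² + (-0.0323·111.21)²) = √(48.561832 + 12.903060) = 7.8400 km
C: √((-0.0140·111.32)² + (-0.0011·111.21)²) = √(2.428860 + 0.014965) = 1.5633 km
D: √((-0.0191·111.32)² + (-0.0145·111.21)²) = √(4.520777 + 2.600301) = 2.6685 km
E: √((-0.0144·111.32)² + (0.0396·111.21)²) = √(2.569635 + 19.394476) = 4.6866 km
F: √((-0.0128·111.32)² + (0.0573·111.21)²) = √(2.030329 + 40.606628) = 6.5297 km
Sorted: C (1.5633 km) < D (2.6685 km) < E (4.6866 km) < A (5.9769 km) < …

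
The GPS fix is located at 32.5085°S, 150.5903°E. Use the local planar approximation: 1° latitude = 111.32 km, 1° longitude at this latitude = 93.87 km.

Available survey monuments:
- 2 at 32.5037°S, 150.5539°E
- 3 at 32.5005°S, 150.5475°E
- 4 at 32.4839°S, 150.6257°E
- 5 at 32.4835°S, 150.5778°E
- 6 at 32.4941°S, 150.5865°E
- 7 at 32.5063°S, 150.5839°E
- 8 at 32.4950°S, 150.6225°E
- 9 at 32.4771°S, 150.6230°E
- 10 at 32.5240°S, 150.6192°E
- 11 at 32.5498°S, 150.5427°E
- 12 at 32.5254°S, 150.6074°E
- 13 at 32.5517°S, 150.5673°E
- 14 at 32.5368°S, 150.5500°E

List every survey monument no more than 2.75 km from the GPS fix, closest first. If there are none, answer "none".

Distances from 32.5085°S, 150.5903°E:
2: 3.4584 km
3: 4.1152 km
4: 4.3060 km
5: 3.0202 km
6: 1.6422 km
7: 0.6488 km
8: 3.3756 km
9: 4.6519 km
10: 3.2151 km
11: 6.4111 km
12: 2.4730 km
13: 5.2714 km
14: 4.9230 km
Threshold 2.75 km: 7 (0.6488 km), 6 (1.6422 km), 12 (2.4730 km) are within range.

7, 6, 12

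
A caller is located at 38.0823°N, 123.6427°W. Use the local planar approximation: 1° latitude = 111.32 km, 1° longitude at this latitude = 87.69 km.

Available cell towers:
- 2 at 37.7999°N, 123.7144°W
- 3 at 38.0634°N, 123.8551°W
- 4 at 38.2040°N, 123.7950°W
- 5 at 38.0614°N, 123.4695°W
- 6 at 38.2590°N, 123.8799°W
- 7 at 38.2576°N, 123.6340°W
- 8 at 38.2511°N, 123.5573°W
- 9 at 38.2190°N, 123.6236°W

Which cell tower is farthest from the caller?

2

Distances from 38.0823°N, 123.6427°W:
2: √((-0.2824·111.32)² + (-0.0717·87.69)²) = √(988.270382 + 39.531059) = 32.0593 km
3: √((-0.0189·111.32)² + (-0.2124·87.69)²) = √(4.426597 + 346.903886) = 18.7438 km
4: √((0.1217·111.32)² + (-0.1523·87.69)²) = √(183.538658 + 178.361020) = 19.0237 km
5: √((-0.0209·111.32)² + (0.1732·87.69)²) = √(5.413012 + 230.672549) = 15.3651 km
6: √((0.1767·111.32)² + (-0.2372·87.69)²) = √(386.918499 + 432.642829) = 28.6280 km
7: √((0.1753·111.32)² + (0.0087·87.69)²) = √(380.811651 + 0.582021) = 19.5293 km
8: √((0.1688·111.32)² + (0.0854·87.69)²) = √(353.094766 + 56.081017) = 20.2281 km
9: √((0.1367·111.32)² + (0.0191·87.69)²) = √(231.570602 + 2.805220) = 15.3093 km
Maximum: 2 at 32.0593 km.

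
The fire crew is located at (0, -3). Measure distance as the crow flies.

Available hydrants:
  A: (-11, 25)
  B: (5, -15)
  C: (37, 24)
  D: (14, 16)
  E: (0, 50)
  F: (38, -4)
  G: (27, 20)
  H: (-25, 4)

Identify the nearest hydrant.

B

Distances from (0, -3):
A: √((-11)² + (28)²) = √(121.000 + 784.000) = 30.1
B: √((5)² + (-12)²) = √(25.000 + 144.000) = 13.0
C: √((37)² + (27)²) = √(1369.000 + 729.000) = 45.8
D: √((14)² + (19)²) = √(196.000 + 361.000) = 23.6
E: √((0)² + (53)²) = √(0.000 + 2809.000) = 53.0
F: √((38)² + (-1)²) = √(1444.000 + 1.000) = 38.0
G: √((27)² + (23)²) = √(729.000 + 529.000) = 35.5
H: √((-25)² + (7)²) = √(625.000 + 49.000) = 26.0
Minimum: B at 13.0.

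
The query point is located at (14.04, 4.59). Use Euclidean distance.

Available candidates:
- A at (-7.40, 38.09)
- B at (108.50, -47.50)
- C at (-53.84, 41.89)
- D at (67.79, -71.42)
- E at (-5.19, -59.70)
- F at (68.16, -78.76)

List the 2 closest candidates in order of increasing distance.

A, E

Distances from (14.04, 4.59):
A: 39.77
B: 107.87
C: 77.45
D: 93.09
E: 67.10
F: 99.38
Sorted: A (39.77) < E (67.10) < C (77.45) < D (93.09) < …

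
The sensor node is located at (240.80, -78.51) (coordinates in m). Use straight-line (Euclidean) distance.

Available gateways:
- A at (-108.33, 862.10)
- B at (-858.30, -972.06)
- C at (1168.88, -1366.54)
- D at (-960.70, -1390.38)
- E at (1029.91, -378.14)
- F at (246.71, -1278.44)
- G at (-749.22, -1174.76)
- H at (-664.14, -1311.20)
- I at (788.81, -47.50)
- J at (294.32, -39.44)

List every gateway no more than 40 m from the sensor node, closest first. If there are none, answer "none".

Distances from (240.80, -78.51):
A: √((-349.13)² + (940.61)²) = √(121891.7569 + 884747.1721) = 1003.31 m
B: √((-1099.10)² + (-893.55)²) = √(1208020.8100 + 798431.6025) = 1416.49 m
C: √((928.08)² + (-1288.03)²) = √(861332.4864 + 1659021.2809) = 1587.56 m
D: √((-1201.50)² + (-1311.87)²) = √(1443602.2500 + 1721002.8969) = 1778.93 m
E: √((789.11)² + (-299.63)²) = √(622694.5921 + 89778.1369) = 844.08 m
F: √((5.91)² + (-1199.93)²) = √(34.9281 + 1439832.0049) = 1199.94 m
G: √((-990.02)² + (-1096.25)²) = √(980139.6004 + 1201764.0625) = 1477.13 m
H: √((-904.94)² + (-1232.69)²) = √(818916.4036 + 1519524.6361) = 1529.20 m
I: √((548.01)² + (31.01)²) = √(300314.9601 + 961.6201) = 548.89 m
J: √((53.52)² + (39.07)²) = √(2864.3904 + 1526.4649) = 66.26 m
Threshold 40 m: none within range.

none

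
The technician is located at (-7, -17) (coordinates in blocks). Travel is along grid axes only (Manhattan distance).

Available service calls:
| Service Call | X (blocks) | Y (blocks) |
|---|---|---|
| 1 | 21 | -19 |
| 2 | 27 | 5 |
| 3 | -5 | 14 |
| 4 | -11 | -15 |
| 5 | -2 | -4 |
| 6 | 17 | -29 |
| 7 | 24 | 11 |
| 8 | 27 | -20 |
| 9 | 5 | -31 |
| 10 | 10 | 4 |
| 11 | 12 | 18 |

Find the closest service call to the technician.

Distances from (-7, -17):
1: |28| + |-2| = 28 + 2 = 30 blocks
2: |34| + |22| = 34 + 22 = 56 blocks
3: |2| + |31| = 2 + 31 = 33 blocks
4: |-4| + |2| = 4 + 2 = 6 blocks
5: |5| + |13| = 5 + 13 = 18 blocks
6: |24| + |-12| = 24 + 12 = 36 blocks
7: |31| + |28| = 31 + 28 = 59 blocks
8: |34| + |-3| = 34 + 3 = 37 blocks
9: |12| + |-14| = 12 + 14 = 26 blocks
10: |17| + |21| = 17 + 21 = 38 blocks
11: |19| + |35| = 19 + 35 = 54 blocks
Minimum: 4 at 6 blocks.

4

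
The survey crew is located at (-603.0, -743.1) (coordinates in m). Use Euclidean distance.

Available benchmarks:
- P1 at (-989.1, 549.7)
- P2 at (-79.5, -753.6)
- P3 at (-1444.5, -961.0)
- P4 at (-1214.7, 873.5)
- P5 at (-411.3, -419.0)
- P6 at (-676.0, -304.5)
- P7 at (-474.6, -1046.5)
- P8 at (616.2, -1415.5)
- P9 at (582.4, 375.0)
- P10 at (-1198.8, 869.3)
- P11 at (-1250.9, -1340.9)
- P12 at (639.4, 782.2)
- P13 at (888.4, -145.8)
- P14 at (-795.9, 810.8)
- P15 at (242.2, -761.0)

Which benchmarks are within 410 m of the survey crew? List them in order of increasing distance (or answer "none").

P7, P5

Distances from (-603.0, -743.1):
P1: √((-386.1)² + (1292.8)²) = √(149073.210 + 1671331.840) = 1349.2 m
P2: √((523.5)² + (-10.5)²) = √(274052.250 + 110.250) = 523.6 m
P3: √((-841.5)² + (-217.9)²) = √(708122.250 + 47480.410) = 869.3 m
P4: √((-611.7)² + (1616.6)²) = √(374176.890 + 2613395.560) = 1728.5 m
P5: √((191.7)² + (324.1)²) = √(36748.890 + 105040.810) = 376.5 m
P6: √((-73.0)² + (438.6)²) = √(5329.000 + 192369.960) = 444.6 m
P7: √((128.4)² + (-303.4)²) = √(16486.560 + 92051.560) = 329.5 m
P8: √((1219.2)² + (-672.4)²) = √(1486448.640 + 452121.760) = 1392.3 m
P9: √((1185.4)² + (1118.1)²) = √(1405173.160 + 1250147.610) = 1629.5 m
P10: √((-595.8)² + (1612.4)²) = √(354977.640 + 2599833.760) = 1719.0 m
P11: √((-647.9)² + (-597.8)²) = √(419774.410 + 357364.840) = 881.6 m
P12: √((1242.4)² + (1525.3)²) = √(1543557.760 + 2326540.090) = 1967.3 m
P13: √((1491.4)² + (597.3)²) = √(2224273.960 + 356767.290) = 1606.6 m
P14: √((-192.9)² + (1553.9)²) = √(37210.410 + 2414605.210) = 1565.8 m
P15: √((845.2)² + (-17.9)²) = √(714363.040 + 320.410) = 845.4 m
Threshold 410 m: P7 (329.5 m), P5 (376.5 m) are within range.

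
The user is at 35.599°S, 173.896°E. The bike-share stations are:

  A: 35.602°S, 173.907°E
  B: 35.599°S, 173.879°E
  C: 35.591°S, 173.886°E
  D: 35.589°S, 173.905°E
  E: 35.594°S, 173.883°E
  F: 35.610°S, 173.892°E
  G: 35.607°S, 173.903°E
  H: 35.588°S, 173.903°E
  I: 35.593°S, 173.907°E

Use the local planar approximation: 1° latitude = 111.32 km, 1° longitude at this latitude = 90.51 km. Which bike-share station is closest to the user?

Distances from 35.599°S, 173.896°E:
A: √((-0.003·111.32)² + (0.011·90.51)²) = √(0.111529 + 0.991239) = 1.0501 km
B: √((0.000·111.32)² + (-0.017·90.51)²) = √(0.000000 + 2.367505) = 1.5387 km
C: √((0.008·111.32)² + (-0.010·90.51)²) = √(0.793097 + 0.819206) = 1.2698 km
D: √((0.010·111.32)² + (0.009·90.51)²) = √(1.239214 + 0.663557) = 1.3794 km
E: √((0.005·111.32)² + (-0.013·90.51)²) = √(0.309804 + 1.384458) = 1.3016 km
F: √((-0.011·111.32)² + (-0.004·90.51)²) = √(1.499449 + 0.131073) = 1.2769 km
G: √((-0.008·111.32)² + (0.007·90.51)²) = √(0.793097 + 0.401411) = 1.0929 km
H: √((0.011·111.32)² + (0.007·90.51)²) = √(1.499449 + 0.401411) = 1.3787 km
I: √((0.006·111.32)² + (0.011·90.51)²) = √(0.446117 + 0.991239) = 1.1989 km
Minimum: A at 1.0501 km.

A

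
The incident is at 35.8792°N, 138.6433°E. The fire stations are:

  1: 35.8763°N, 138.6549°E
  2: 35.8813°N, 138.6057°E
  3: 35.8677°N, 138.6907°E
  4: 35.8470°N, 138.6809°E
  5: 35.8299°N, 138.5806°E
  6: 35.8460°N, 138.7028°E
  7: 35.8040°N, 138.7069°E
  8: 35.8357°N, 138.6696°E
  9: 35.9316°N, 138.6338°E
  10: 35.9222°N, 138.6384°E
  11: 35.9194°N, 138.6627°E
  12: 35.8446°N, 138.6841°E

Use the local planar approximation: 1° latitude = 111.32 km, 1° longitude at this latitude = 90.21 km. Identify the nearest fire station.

Distances from 35.8792°N, 138.6433°E:
1: √((-0.0029·111.32)² + (0.0116·90.21)²) = √(0.104218 + 1.095028) = 1.0951 km
2: √((0.0021·111.32)² + (-0.0376·90.21)²) = √(0.054649 + 11.504958) = 3.3999 km
3: √((-0.0115·111.32)² + (0.0474·90.21)²) = √(1.638861 + 18.283783) = 4.4635 km
4: √((-0.0322·111.32)² + (0.0376·90.21)²) = √(12.848669 + 11.504958) = 4.9349 km
5: √((-0.0493·111.32)² + (-0.0627·90.21)²) = √(30.118978 + 31.992225) = 7.8811 km
6: √((-0.0332·111.32)² + (0.0595·90.21)²) = √(13.659115 + 28.810003) = 6.5168 km
7: √((-0.0752·111.32)² + (0.0636·90.21)²) = √(70.078061 + 32.917254) = 10.1487 km
8: √((-0.0435·111.32)² + (0.0263·90.21)²) = √(23.449031 + 5.628865) = 5.3924 km
9: √((0.0524·111.32)² + (-0.0095·90.21)²) = √(34.025849 + 0.734440) = 5.8958 km
10: √((0.0430·111.32)² + (-0.0049·90.21)²) = √(22.913071 + 0.195390) = 4.8071 km
11: √((0.0402·111.32)² + (0.0194·90.21)²) = √(20.026198 + 3.062759) = 4.8051 km
12: √((-0.0346·111.32)² + (0.0408·90.21)²) = √(14.835377 + 13.546581) = 5.3275 km
Minimum: 1 at 1.0951 km.

1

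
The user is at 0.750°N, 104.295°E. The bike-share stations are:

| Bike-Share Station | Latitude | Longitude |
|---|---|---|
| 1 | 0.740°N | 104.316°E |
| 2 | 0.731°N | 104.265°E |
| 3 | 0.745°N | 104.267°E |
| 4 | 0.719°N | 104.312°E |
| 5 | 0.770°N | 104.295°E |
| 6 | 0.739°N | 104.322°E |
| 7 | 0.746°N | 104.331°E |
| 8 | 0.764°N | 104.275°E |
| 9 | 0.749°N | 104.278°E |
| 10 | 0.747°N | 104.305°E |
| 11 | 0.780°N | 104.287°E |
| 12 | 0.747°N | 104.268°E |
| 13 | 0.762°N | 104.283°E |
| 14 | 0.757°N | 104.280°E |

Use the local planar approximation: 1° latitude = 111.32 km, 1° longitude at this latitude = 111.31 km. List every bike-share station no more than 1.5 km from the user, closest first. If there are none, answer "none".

Distances from 0.750°N, 104.295°E:
1: 2.589 km
2: 3.953 km
3: 3.166 km
4: 3.936 km
5: 2.226 km
6: 3.245 km
7: 4.032 km
8: 2.718 km
9: 1.896 km
10: 1.162 km
11: 3.456 km
12: 3.024 km
13: 1.889 km
14: 1.843 km
Threshold 1.5 km: 10 (1.162 km) is within range.

10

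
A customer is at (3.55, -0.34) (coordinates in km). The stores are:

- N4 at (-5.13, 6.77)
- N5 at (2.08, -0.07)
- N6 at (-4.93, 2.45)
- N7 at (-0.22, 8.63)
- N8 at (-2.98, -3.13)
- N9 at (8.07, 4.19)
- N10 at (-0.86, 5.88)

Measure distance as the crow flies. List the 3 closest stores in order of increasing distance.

N5, N9, N8

Distances from (3.55, -0.34):
N4: √((-8.68)² + (7.11)²) = √(75.3424 + 50.5521) = 11.22 km
N5: √((-1.47)² + (0.27)²) = √(2.1609 + 0.0729) = 1.49 km
N6: √((-8.48)² + (2.79)²) = √(71.9104 + 7.7841) = 8.93 km
N7: √((-3.77)² + (8.97)²) = √(14.2129 + 80.4609) = 9.73 km
N8: √((-6.53)² + (-2.79)²) = √(42.6409 + 7.7841) = 7.10 km
N9: √((4.52)² + (4.53)²) = √(20.4304 + 20.5209) = 6.40 km
N10: √((-4.41)² + (6.22)²) = √(19.4481 + 38.6884) = 7.62 km
Sorted: N5 (1.49 km) < N9 (6.40 km) < N8 (7.10 km) < N10 (7.62 km) < N6 (8.93 km) < …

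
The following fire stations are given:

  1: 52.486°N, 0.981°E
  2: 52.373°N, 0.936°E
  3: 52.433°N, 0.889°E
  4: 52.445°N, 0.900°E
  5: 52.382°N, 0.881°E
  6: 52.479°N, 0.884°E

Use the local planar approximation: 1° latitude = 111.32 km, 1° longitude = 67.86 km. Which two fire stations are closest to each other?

Pairwise distances:
1–2: 12.945 km
1–3: 8.590 km
1–4: 7.145 km
1–5: 13.420 km
1–6: 6.628 km
2–3: 7.402 km
2–4: 8.379 km
2–5: 3.864 km
2–6: 12.316 km
3–4: 1.530 km
3–5: 5.703 km
3–6: 5.132 km
4–5: 7.131 km
4–6: 3.938 km
5–6: 10.800 km
Closest pair: 3–4 at 1.530 km.

3 and 4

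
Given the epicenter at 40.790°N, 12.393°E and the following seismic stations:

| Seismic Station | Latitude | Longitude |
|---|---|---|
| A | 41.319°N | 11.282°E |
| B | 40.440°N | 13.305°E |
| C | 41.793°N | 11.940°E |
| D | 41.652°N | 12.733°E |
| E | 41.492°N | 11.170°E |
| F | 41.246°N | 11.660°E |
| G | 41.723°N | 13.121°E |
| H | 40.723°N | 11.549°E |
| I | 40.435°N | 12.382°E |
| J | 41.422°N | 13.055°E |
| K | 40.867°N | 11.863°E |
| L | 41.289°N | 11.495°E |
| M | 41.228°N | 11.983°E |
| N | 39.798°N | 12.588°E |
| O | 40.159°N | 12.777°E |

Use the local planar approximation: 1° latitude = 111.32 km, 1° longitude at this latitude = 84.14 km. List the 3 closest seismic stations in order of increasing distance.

Distances from 40.790°N, 12.393°E:
A: √((0.529·111.32)² + (-1.111·84.14)²) = √(3467.82952 + 8738.42440) = 110.482 km
B: √((-0.350·111.32)² + (0.912·84.14)²) = √(1518.03744 + 5888.36459) = 86.060 km
C: √((1.003·111.32)² + (-0.453·84.14)²) = √(12466.60678 + 1452.78524) = 117.980 km
D: √((0.862·111.32)² + (0.340·84.14)²) = √(9207.90706 + 818.39478) = 100.131 km
E: √((0.702·111.32)² + (-1.223·84.14)²) = √(6106.89734 + 10589.07269) = 129.213 km
F: √((0.456·111.32)² + (-0.733·84.14)²) = √(2576.77252 + 3803.75875) = 79.878 km
G: √((0.933·111.32)² + (0.728·84.14)²) = √(10787.22365 + 3752.04272) = 120.579 km
H: √((-0.067·111.32)² + (-0.844·84.14)²) = √(55.62833 + 5043.01092) = 71.405 km
I: √((-0.355·111.32)² + (-0.011·84.14)²) = √(1561.71975 + 0.85662) = 39.529 km
J: √((0.632·111.32)² + (0.662·84.14)²) = √(4949.71909 + 3102.56575) = 89.735 km
K: √((0.077·111.32)² + (-0.530·84.14)²) = √(73.47301 + 1988.64267) = 45.411 km
L: √((0.499·111.32)² + (-0.898·84.14)²) = √(3085.65585 + 5708.96905) = 93.780 km
M: √((0.438·111.32)² + (-0.410·84.14)²) = √(2377.35817 + 1190.07061) = 59.728 km
N: √((-0.992·111.32)² + (0.195·84.14)²) = √(12194.66122 + 269.19949) = 111.642 km
O: √((-0.631·111.32)² + (0.384·84.14)²) = √(4934.06781 + 1043.92059) = 77.317 km
Sorted: I (39.529 km) < K (45.411 km) < M (59.728 km) < H (71.405 km) < O (77.317 km) < …

I, K, M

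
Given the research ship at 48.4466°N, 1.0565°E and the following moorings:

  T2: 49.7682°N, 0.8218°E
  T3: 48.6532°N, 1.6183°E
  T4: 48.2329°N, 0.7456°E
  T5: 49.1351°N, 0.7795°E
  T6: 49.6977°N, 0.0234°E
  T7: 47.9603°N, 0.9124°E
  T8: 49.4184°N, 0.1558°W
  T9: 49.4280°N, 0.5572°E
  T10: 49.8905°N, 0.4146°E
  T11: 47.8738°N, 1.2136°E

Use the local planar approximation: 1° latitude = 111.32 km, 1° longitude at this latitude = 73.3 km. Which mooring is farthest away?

T10

Distances from 48.4466°N, 1.0565°E:
T2: √((1.3216·111.32)² + (-0.2347·73.3)²) = √(21644.445051 + 295.960756) = 148.1229 km
T3: √((0.2066·111.32)² + (0.5618·73.3)²) = √(528.940754 + 1695.787458) = 47.1670 km
T4: √((-0.2137·111.32)² + (-0.3109·73.3)²) = √(565.920518 + 519.337154) = 32.9432 km
T5: √((0.6885·111.32)² + (-0.2770·73.3)²) = √(5874.275144 + 412.256477) = 79.2877 km
T6: √((1.2511·111.32)² + (-1.0331·73.3)²) = √(19396.815886 + 5734.461910) = 158.5285 km
T7: √((-0.4863·111.32)² + (-0.1441·73.3)²) = √(2930.589130 + 111.567040) = 55.1557 km
T8: √((0.9718·111.32)² + (-1.2123·73.3)²) = √(11703.080296 + 7896.382177) = 139.9981 km
T9: √((0.9814·111.32)² + (-0.4993·73.3)²) = √(11935.441888 + 1339.464110) = 115.2168 km
T10: √((1.4439·111.32)² + (-0.6419·73.3)²) = √(25835.723509 + 2213.822009) = 167.4800 km
T11: √((-0.5728·111.32)² + (0.1571·73.3)²) = √(4065.859939 + 132.605128) = 64.7956 km
Maximum: T10 at 167.4800 km.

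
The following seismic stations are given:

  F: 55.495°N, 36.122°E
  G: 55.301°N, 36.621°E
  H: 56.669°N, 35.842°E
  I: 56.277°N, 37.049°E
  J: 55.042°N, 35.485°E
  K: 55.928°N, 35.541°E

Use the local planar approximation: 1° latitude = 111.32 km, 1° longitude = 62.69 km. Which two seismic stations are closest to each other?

Pairwise distances:
F–G: 38.013 km
F–H: 131.863 km
F–I: 104.668 km
F–J: 64.325 km
F–K: 60.415 km
G–H: 159.925 km
G–I: 111.912 km
G–J: 76.831 km
G–K: 97.240 km
H–I: 87.348 km
H–J: 182.495 km
H–K: 84.619 km
I–J: 168.861 km
I–K: 102.208 km
J–K: 98.692 km
Closest pair: F–G at 38.013 km.

F and G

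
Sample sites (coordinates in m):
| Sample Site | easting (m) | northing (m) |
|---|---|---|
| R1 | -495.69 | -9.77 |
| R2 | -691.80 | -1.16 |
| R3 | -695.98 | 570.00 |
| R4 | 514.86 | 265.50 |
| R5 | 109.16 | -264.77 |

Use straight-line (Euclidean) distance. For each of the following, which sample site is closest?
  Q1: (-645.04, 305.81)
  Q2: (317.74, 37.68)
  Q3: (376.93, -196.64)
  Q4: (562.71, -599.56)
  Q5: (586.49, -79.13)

Q1→R3; Q2→R4; Q3→R5; Q4→R5; Q5→R4

Q1 at (-645.04, 305.81):
  R1: 349.14 m
  R2: 310.51 m
  R3: 269.06 m
  R4: 1160.60 m
  R5: 945.72 m
  → nearest: R3 (269.06 m)
Q2 at (317.74, 37.68):
  R1: 814.81 m
  R2: 1010.29 m
  R3: 1144.99 m
  R4: 301.26 m
  R5: 367.40 m
  → nearest: R4 (301.26 m)
Q3 at (376.93, -196.64):
  R1: 892.40 m
  R2: 1086.46 m
  R3: 1318.66 m
  R4: 482.28 m
  R5: 276.30 m
  → nearest: R5 (276.30 m)
Q4 at (562.71, -599.56):
  R1: 1211.64 m
  R2: 1389.92 m
  R3: 1718.19 m
  R4: 866.38 m
  R5: 563.73 m
  → nearest: R5 (563.73 m)
Q5 at (586.49, -79.13):
  R1: 1084.40 m
  R2: 1280.67 m
  R3: 1437.39 m
  R4: 352.00 m
  R5: 512.16 m
  → nearest: R4 (352.00 m)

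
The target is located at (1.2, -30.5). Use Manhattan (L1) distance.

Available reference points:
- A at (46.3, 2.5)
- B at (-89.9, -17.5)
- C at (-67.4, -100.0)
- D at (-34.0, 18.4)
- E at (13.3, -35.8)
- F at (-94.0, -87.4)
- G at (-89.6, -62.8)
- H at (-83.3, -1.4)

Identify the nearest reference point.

Distances from (1.2, -30.5):
A: |45.1| + |33.0| = 45.1 + 33.0 = 78.1
B: |-91.1| + |13.0| = 91.1 + 13.0 = 104.1
C: |-68.6| + |-69.5| = 68.6 + 69.5 = 138.1
D: |-35.2| + |48.9| = 35.2 + 48.9 = 84.1
E: |12.1| + |-5.3| = 12.1 + 5.3 = 17.4
F: |-95.2| + |-56.9| = 95.2 + 56.9 = 152.1
G: |-90.8| + |-32.3| = 90.8 + 32.3 = 123.1
H: |-84.5| + |29.1| = 84.5 + 29.1 = 113.6
Minimum: E at 17.4.

E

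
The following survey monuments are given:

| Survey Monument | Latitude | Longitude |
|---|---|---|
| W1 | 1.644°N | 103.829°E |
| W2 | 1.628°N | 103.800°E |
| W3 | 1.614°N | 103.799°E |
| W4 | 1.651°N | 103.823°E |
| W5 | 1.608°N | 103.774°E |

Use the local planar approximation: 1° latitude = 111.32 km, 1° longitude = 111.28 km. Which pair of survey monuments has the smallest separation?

Pairwise distances:
W1–W2: √((-0.016·111.32)² + (-0.029·111.28)²) = √(3.17239 + 10.41430) = 3.686 km
W1–W3: √((-0.030·111.32)² + (-0.030·111.28)²) = √(11.15293 + 11.14491) = 4.722 km
W1–W4: √((0.007·111.32)² + (-0.006·111.28)²) = √(0.60721 + 0.44580) = 1.026 km
W1–W5: √((-0.036·111.32)² + (-0.055·111.28)²) = √(16.06022 + 37.45930) = 7.316 km
W2–W3: √((-0.014·111.32)² + (-0.001·111.28)²) = √(2.42886 + 0.01238) = 1.562 km
W2–W4: √((0.023·111.32)² + (0.023·111.28)²) = √(6.55544 + 6.55073) = 3.620 km
W2–W5: √((-0.020·111.32)² + (-0.026·111.28)²) = √(4.95686 + 8.37107) = 3.651 km
W3–W4: √((0.037·111.32)² + (0.024·111.28)²) = √(16.96484 + 7.13275) = 4.909 km
W3–W5: √((-0.006·111.32)² + (-0.025·111.28)²) = √(0.44612 + 7.73952) = 2.861 km
W4–W5: √((-0.043·111.32)² + (-0.049·111.28)²) = √(22.91307 + 29.73216) = 7.256 km
Closest pair: W1–W4 at 1.026 km.

W1 and W4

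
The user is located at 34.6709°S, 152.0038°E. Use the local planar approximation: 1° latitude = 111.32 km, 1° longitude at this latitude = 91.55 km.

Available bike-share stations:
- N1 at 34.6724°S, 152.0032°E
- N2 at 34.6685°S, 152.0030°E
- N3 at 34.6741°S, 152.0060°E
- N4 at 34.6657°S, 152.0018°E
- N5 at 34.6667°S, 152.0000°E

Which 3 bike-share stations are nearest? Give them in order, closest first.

Distances from 34.6709°S, 152.0038°E:
N1: √((-0.0015·111.32)² + (-0.0006·91.55)²) = √(0.027882 + 0.003017) = 0.1758 km
N2: √((0.0024·111.32)² + (-0.0008·91.55)²) = √(0.071379 + 0.005364) = 0.2770 km
N3: √((-0.0032·111.32)² + (0.0022·91.55)²) = √(0.126896 + 0.040566) = 0.4092 km
N4: √((0.0052·111.32)² + (-0.0020·91.55)²) = √(0.335084 + 0.033526) = 0.6071 km
N5: √((0.0042·111.32)² + (-0.0038·91.55)²) = √(0.218597 + 0.121027) = 0.5828 km
Sorted: N1 (0.1758 km) < N2 (0.2770 km) < N3 (0.4092 km) < N5 (0.5828 km) < N4 (0.6071 km)

N1, N2, N3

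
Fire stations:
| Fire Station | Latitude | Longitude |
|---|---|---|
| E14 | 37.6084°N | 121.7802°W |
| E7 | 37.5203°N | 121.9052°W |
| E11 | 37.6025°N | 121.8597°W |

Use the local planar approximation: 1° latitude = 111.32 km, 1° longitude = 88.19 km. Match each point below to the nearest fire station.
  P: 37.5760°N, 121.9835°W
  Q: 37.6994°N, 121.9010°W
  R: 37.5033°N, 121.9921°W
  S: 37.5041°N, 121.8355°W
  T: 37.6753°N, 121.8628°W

P→E7; Q→E11; R→E7; S→E7; T→E11

P at 37.5760°N, 121.9835°W:
  E14: √((0.0324·111.32)² + (0.2033·88.19)²) = √(13.008775 + 321.450009) = 18.2882 km
  E7: √((-0.0557·111.32)² + (0.0783·88.19)²) = √(38.446498 + 47.682850) = 9.2806 km
  E11: √((0.0265·111.32)² + (0.1238·88.19)²) = √(8.702382 + 119.201021) = 11.3094 km
  → nearest: E7 (9.2806 km)
Q at 37.6994°N, 121.9010°W:
  E14: √((-0.0910·111.32)² + (0.1208·88.19)²) = √(102.619331 + 113.493909) = 14.7008 km
  E7: √((-0.1791·111.32)² + (-0.0042·88.19)²) = √(397.500397 + 0.137195) = 19.9409 km
  E11: √((-0.0969·111.32)² + (0.0413·88.19)²) = √(116.357384 + 13.265963) = 11.3852 km
  → nearest: E11 (11.3852 km)
R at 37.5033°N, 121.9921°W:
  E14: √((0.1051·111.32)² + (0.2119·88.19)²) = √(136.883729 + 349.221199) = 22.0478 km
  E7: √((0.0170·111.32)² + (0.0869·88.19)²) = √(3.581329 + 58.732466) = 7.8939 km
  E11: √((0.0992·111.32)² + (0.1324·88.19)²) = √(121.946612 + 136.337289) = 16.0712 km
  → nearest: E7 (7.8939 km)
S at 37.5041°N, 121.8355°W:
  E14: √((0.1043·111.32)² + (0.0553·88.19)²) = √(134.807797 + 23.784222) = 12.5933 km
  E7: √((0.0162·111.32)² + (-0.0697·88.19)²) = √(3.252194 + 37.783679) = 6.4059 km
  E11: √((0.0984·111.32)² + (-0.0242·88.19)²) = √(119.987662 + 4.554801) = 11.1599 km
  → nearest: E7 (6.4059 km)
T at 37.6753°N, 121.8628°W:
  E14: √((-0.0669·111.32)² + (0.0826·88.19)²) = √(55.462396 + 53.063853) = 10.4176 km
  E7: √((-0.1550·111.32)² + (-0.0424·88.19)²) = √(297.721221 + 13.982035) = 17.6551 km
  E11: √((-0.0728·111.32)² + (0.0031·88.19)²) = √(65.676372 + 0.074742) = 8.1087 km
  → nearest: E11 (8.1087 km)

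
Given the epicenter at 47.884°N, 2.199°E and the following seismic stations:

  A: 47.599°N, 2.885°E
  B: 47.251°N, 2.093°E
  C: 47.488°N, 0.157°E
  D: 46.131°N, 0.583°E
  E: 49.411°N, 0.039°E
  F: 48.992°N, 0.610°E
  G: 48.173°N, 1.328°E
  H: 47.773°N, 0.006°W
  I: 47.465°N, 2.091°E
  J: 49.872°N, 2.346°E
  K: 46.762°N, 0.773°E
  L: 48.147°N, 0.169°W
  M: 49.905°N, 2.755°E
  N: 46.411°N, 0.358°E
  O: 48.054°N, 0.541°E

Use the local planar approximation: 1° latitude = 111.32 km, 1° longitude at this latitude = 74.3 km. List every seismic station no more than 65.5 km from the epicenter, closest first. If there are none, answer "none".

I, A

Distances from 47.884°N, 2.199°E:
A: √((-0.285·111.32)² + (0.686·74.3)²) = √(1006.55177 + 2597.92051) = 60.037 km
B: √((-0.633·111.32)² + (-0.106·74.3)²) = √(4965.39515 + 62.02823) = 70.904 km
C: √((-0.396·111.32)² + (-2.042·74.3)²) = √(1943.28620 + 23019.14046) = 157.995 km
D: √((-1.753·111.32)² + (-1.616·74.3)²) = √(38081.16512 + 14416.51673) = 229.124 km
E: √((1.527·111.32)² + (-2.160·74.3)²) = √(28895.11781 + 25756.39814) = 233.777 km
F: √((1.108·111.32)² + (-1.589·74.3)²) = √(15213.38711 + 13938.80113) = 170.740 km
G: √((0.289·111.32)² + (-0.871·74.3)²) = √(1035.00413 + 4188.07005) = 72.271 km
H: √((-0.111·111.32)² + (-2.205·74.3)²) = √(152.68359 + 26840.76039) = 164.297 km
I: √((-0.419·111.32)² + (-0.108·74.3)²) = √(2175.57691 + 64.39100) = 47.328 km
J: √((1.988·111.32)² + (0.147·74.3)²) = √(48975.53123 + 119.29227) = 221.574 km
K: √((-1.122·111.32)² + (-1.426·74.3)²) = √(15600.26979 + 11225.78392) = 163.787 km
L: √((0.263·111.32)² + (-2.368·74.3)²) = √(857.15210 + 30955.72812) = 178.362 km
M: √((2.021·111.32)² + (0.556·74.3)²) = √(50614.97450 + 1706.58220) = 228.739 km
N: √((-1.473·111.32)² + (-1.841·74.3)²) = √(26887.59074 + 18710.49187) = 213.537 km
O: √((0.170·111.32)² + (-1.658·74.3)²) = √(358.13292 + 15175.62827) = 124.635 km
Threshold 65.5 km: I (47.328 km), A (60.037 km) are within range.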